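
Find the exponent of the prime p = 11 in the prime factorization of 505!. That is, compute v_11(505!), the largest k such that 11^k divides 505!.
v_11(505!) = 49

Legendre's formula: v_p(n!) = Σ_{k ≥ 1} ⌊n / p^k⌋. For p = 11, n = 505, the terms are:
  ⌊505/11^1⌋ = ⌊505/11⌋ = 45
  ⌊505/11^2⌋ = ⌊505/121⌋ = 4
(the next term ⌊505/11^3⌋ = 0, terminating the sum). Summing: v_11(505!) = 45 + 4 = 49.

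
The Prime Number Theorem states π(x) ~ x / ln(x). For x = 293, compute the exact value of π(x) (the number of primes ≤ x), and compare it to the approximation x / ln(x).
π(293) = 62;  x/ln(x) ≈ 51.58;  relative error ≈ 16.80%.

Directly count primes up to 293: π(293) = 62. The PNT approximation gives 293/ln(293) ≈ 293/5.68017 ≈ 51.58. Relative error (π(x) − x/ln(x)) / π(x) ≈ 16.80%; the approximation is known to undercount slightly (Li(x) is a better estimate).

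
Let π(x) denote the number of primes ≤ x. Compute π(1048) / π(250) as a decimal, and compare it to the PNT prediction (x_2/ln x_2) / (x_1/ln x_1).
π(1048)/π(250) = 175/53 ≈ 3.3019;  PNT prediction ≈ 3.3281.

π(250) = 53 and π(1048) = 175, so π(1048)/π(250) ≈ 3.3019. The PNT-predicted ratio is (1048/ln(1048)) / (250/ln(250)) ≈ 3.3281. The two agree to within a few percent, as expected.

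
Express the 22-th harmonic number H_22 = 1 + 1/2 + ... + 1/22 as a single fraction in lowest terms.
H_22 = 19093197/5173168

Direct summation: H_22 = 1 + 1/2 + ... + 1/22. The least common denominator is lcm(1, ..., 22) = 232792560; over this denominator the numerator is 232792560 + 116396280 + 77597520 + 58198140 + 46558512 + 38798760 + 33256080 + 29099070 + 25865840 + 23279256 + 21162960 + 19399380 + 17907120 + 16628040 + 15519504 + 14549535 + 13693680 + 12932920 + 12252240 + 11639628 + 11085360 + 10581480 = 859193865, so H_22 = 859193865/232792560; reducing by gcd(859193865, 232792560) = 45 gives 19093197/5173168 ≈ 3.69081. (The PNT-adjacent estimate ln(22) + γ ≈ 3.66826 matches within O(1/n).)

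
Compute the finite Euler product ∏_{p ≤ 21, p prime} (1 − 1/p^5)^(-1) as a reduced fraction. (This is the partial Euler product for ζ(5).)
∏ = 995488417328655275157507375/960036697434231116505428608

The primes p ≤ 21 are [2, 3, 5, 7, 11, 13, 17, 19]. For each prime, (1 − 1/p^5)^(-1) = p^5 / (p^5 − 1). The product is (1 − 1/2^5)^(-1), (1 − 1/3^5)^(-1), (1 − 1/5^5)^(-1), (1 − 1/7^5)^(-1), (1 − 1/11^5)^(-1), (1 − 1/13^5)^(-1), (1 − 1/17^5)^(-1), (1 − 1/19^5)^(-1) = ∏ p^5 / (p^5 − 1) = 995488417328655275157507375/960036697434231116505428608.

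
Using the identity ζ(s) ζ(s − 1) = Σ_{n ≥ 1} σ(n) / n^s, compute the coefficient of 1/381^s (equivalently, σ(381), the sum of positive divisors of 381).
σ(381) = 512

In the product (Σ m^0/m^s)(Σ k / k^s) = Σ (Σ_{d | n} d) / n^s, the coefficient of 1/n^s is σ(n) = Σ_{d | n} d. For n = 381, divisors are [1, 3, 127, 381]; summing: σ(381) = 512.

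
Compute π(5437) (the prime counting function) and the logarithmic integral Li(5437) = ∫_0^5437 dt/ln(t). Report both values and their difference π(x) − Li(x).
π(5437) = 718;  Li(5437) ≈ 735.33;  π(x) − Li(x) ≈ -17.33.

Direct count of primes ≤ 5437 gives π(5437) = 718. Numerical evaluation of the logarithmic integral gives Li(5437) ≈ 735.33. The difference π(x) − Li(x) ≈ -17.33 is typically negative for small/moderate x (Li(x) overestimates), though Littlewood's theorem shows this sign changes infinitely often.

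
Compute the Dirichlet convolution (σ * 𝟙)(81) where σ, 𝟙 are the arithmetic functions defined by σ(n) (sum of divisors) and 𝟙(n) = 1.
(σ * 𝟙)(81) = 179

Divisors of 81: [1, 3, 9, 27, 81]. For each d | 81:
  d = 1: σ(1) · 𝟙(81/1) = 1 · 1 = 1
  d = 3: σ(3) · 𝟙(81/3) = 4 · 1 = 4
  d = 9: σ(9) · 𝟙(81/9) = 13 · 1 = 13
  d = 27: σ(27) · 𝟙(81/27) = 40 · 1 = 40
  d = 81: σ(81) · 𝟙(81/81) = 121 · 1 = 121
Summing: (σ * 𝟙)(81) = 1 + 4 + 13 + 40 + 121 = 179.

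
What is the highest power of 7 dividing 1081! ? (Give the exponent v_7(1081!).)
v_7(1081!) = 179

Legendre's formula: v_p(n!) = Σ_{k ≥ 1} ⌊n / p^k⌋. For p = 7, n = 1081, the terms are:
  ⌊1081/7^1⌋ = ⌊1081/7⌋ = 154
  ⌊1081/7^2⌋ = ⌊1081/49⌋ = 22
  ⌊1081/7^3⌋ = ⌊1081/343⌋ = 3
(the next term ⌊1081/7^4⌋ = 0, terminating the sum). Summing: v_7(1081!) = 154 + 22 + 3 = 179.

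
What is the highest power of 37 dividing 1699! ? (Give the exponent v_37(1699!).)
v_37(1699!) = 46

Legendre's formula: v_p(n!) = Σ_{k ≥ 1} ⌊n / p^k⌋. For p = 37, n = 1699, the terms are:
  ⌊1699/37^1⌋ = ⌊1699/37⌋ = 45
  ⌊1699/37^2⌋ = ⌊1699/1369⌋ = 1
(the next term ⌊1699/37^3⌋ = 0, terminating the sum). Summing: v_37(1699!) = 45 + 1 = 46.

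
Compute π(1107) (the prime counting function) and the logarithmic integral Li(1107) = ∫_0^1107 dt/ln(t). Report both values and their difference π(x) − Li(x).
π(1107) = 185;  Li(1107) ≈ 192.98;  π(x) − Li(x) ≈ -7.98.

Direct count of primes ≤ 1107 gives π(1107) = 185. Numerical evaluation of the logarithmic integral gives Li(1107) ≈ 192.98. The difference π(x) − Li(x) ≈ -7.98 is typically negative for small/moderate x (Li(x) overestimates), though Littlewood's theorem shows this sign changes infinitely often.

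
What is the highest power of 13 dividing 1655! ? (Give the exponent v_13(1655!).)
v_13(1655!) = 136

Legendre's formula: v_p(n!) = Σ_{k ≥ 1} ⌊n / p^k⌋. For p = 13, n = 1655, the terms are:
  ⌊1655/13^1⌋ = ⌊1655/13⌋ = 127
  ⌊1655/13^2⌋ = ⌊1655/169⌋ = 9
(the next term ⌊1655/13^3⌋ = 0, terminating the sum). Summing: v_13(1655!) = 127 + 9 = 136.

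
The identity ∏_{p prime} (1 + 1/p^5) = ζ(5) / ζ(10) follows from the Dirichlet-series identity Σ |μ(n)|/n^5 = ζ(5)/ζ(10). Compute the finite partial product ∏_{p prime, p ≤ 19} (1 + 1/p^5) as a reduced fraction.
∏ = 405833785877367637916288/391770333462674252324875

The primes p ≤ 19 are [2, 3, 5, 7, 11, 13, 17, 19]. For each, (1 + 1/p^5) = (p^5 + 1)/p^5. Multiplying these fractions over p ∈ [2, 3, 5, 7, 11, 13, 17, 19] gives 405833785877367637916288/391770333462674252324875. (In the limit P → ∞ this tends to ζ(5)/ζ(10).)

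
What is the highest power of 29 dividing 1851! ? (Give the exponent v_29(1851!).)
v_29(1851!) = 65

Legendre's formula: v_p(n!) = Σ_{k ≥ 1} ⌊n / p^k⌋. For p = 29, n = 1851, the terms are:
  ⌊1851/29^1⌋ = ⌊1851/29⌋ = 63
  ⌊1851/29^2⌋ = ⌊1851/841⌋ = 2
(the next term ⌊1851/29^3⌋ = 0, terminating the sum). Summing: v_29(1851!) = 63 + 2 = 65.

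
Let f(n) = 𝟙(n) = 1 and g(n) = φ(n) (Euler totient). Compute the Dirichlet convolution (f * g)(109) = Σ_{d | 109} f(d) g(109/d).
(𝟙 * φ)(109) = 109

Divisors of 109: [1, 109]. For each d | 109:
  d = 1: 𝟙(1) · φ(109/1) = 1 · 108 = 108
  d = 109: 𝟙(109) · φ(109/109) = 1 · 1 = 1
Summing: (𝟙 * φ)(109) = 108 + 1 = 109.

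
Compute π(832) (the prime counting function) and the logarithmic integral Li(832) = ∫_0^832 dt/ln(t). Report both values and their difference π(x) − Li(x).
π(832) = 145;  Li(832) ≈ 152.97;  π(x) − Li(x) ≈ -7.97.

Direct count of primes ≤ 832 gives π(832) = 145. Numerical evaluation of the logarithmic integral gives Li(832) ≈ 152.97. The difference π(x) − Li(x) ≈ -7.97 is typically negative for small/moderate x (Li(x) overestimates), though Littlewood's theorem shows this sign changes infinitely often.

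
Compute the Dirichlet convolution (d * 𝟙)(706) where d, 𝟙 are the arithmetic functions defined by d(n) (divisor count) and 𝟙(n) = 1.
(d * 𝟙)(706) = 9

Divisors of 706: [1, 2, 353, 706]. For each d | 706:
  d = 1: d(1) · 𝟙(706/1) = 1 · 1 = 1
  d = 2: d(2) · 𝟙(706/2) = 2 · 1 = 2
  d = 353: d(353) · 𝟙(706/353) = 2 · 1 = 2
  d = 706: d(706) · 𝟙(706/706) = 4 · 1 = 4
Summing: (d * 𝟙)(706) = 1 + 2 + 2 + 4 = 9.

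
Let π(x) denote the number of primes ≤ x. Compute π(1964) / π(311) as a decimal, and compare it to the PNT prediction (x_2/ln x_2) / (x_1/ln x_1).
π(1964)/π(311) = 297/64 ≈ 4.6406;  PNT prediction ≈ 4.7803.

π(311) = 64 and π(1964) = 297, so π(1964)/π(311) ≈ 4.6406. The PNT-predicted ratio is (1964/ln(1964)) / (311/ln(311)) ≈ 4.7803. The two agree to within a few percent, as expected.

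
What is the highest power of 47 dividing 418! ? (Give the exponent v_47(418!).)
v_47(418!) = 8

Legendre's formula: v_p(n!) = Σ_{k ≥ 1} ⌊n / p^k⌋. For p = 47, n = 418, the terms are:
  ⌊418/47^1⌋ = ⌊418/47⌋ = 8
(the next term ⌊418/47^2⌋ = 0, terminating the sum). Summing: v_47(418!) = 8 = 8.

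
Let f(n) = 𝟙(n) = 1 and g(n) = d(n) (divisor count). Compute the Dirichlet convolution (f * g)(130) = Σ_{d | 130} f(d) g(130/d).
(𝟙 * d)(130) = 27

Divisors of 130: [1, 2, 5, 10, 13, 26, 65, 130]. For each d | 130:
  d = 1: 𝟙(1) · d(130/1) = 1 · 8 = 8
  d = 2: 𝟙(2) · d(130/2) = 1 · 4 = 4
  d = 5: 𝟙(5) · d(130/5) = 1 · 4 = 4
  d = 10: 𝟙(10) · d(130/10) = 1 · 2 = 2
  d = 13: 𝟙(13) · d(130/13) = 1 · 4 = 4
  d = 26: 𝟙(26) · d(130/26) = 1 · 2 = 2
  d = 65: 𝟙(65) · d(130/65) = 1 · 2 = 2
  d = 130: 𝟙(130) · d(130/130) = 1 · 1 = 1
Summing: (𝟙 * d)(130) = 8 + 4 + 4 + 2 + 4 + 2 + 2 + 1 = 27.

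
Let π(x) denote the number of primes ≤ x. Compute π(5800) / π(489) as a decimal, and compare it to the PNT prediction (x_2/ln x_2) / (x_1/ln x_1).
π(5800)/π(489) = 760/93 ≈ 8.1720;  PNT prediction ≈ 8.4757.

π(489) = 93 and π(5800) = 760, so π(5800)/π(489) ≈ 8.1720. The PNT-predicted ratio is (5800/ln(5800)) / (489/ln(489)) ≈ 8.4757. The two agree to within a few percent, as expected.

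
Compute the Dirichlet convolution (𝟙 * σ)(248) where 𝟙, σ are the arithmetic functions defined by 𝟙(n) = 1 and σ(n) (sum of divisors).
(𝟙 * σ)(248) = 858

Divisors of 248: [1, 2, 4, 8, 31, 62, 124, 248]. For each d | 248:
  d = 1: 𝟙(1) · σ(248/1) = 1 · 480 = 480
  d = 2: 𝟙(2) · σ(248/2) = 1 · 224 = 224
  d = 4: 𝟙(4) · σ(248/4) = 1 · 96 = 96
  d = 8: 𝟙(8) · σ(248/8) = 1 · 32 = 32
  d = 31: 𝟙(31) · σ(248/31) = 1 · 15 = 15
  d = 62: 𝟙(62) · σ(248/62) = 1 · 7 = 7
  d = 124: 𝟙(124) · σ(248/124) = 1 · 3 = 3
  d = 248: 𝟙(248) · σ(248/248) = 1 · 1 = 1
Summing: (𝟙 * σ)(248) = 480 + 224 + 96 + 32 + 15 + 7 + 3 + 1 = 858.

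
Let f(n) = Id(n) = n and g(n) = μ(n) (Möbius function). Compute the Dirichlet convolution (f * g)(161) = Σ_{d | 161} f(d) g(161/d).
(Id * μ)(161) = 132

Divisors of 161: [1, 7, 23, 161]. For each d | 161:
  d = 1: Id(1) · μ(161/1) = 1 · 1 = 1
  d = 7: Id(7) · μ(161/7) = 7 · -1 = -7
  d = 23: Id(23) · μ(161/23) = 23 · -1 = -23
  d = 161: Id(161) · μ(161/161) = 161 · 1 = 161
Summing: (Id * μ)(161) = 1 + -7 + -23 + 161 = 132.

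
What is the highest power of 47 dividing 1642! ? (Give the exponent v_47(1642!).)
v_47(1642!) = 34

Legendre's formula: v_p(n!) = Σ_{k ≥ 1} ⌊n / p^k⌋. For p = 47, n = 1642, the terms are:
  ⌊1642/47^1⌋ = ⌊1642/47⌋ = 34
(the next term ⌊1642/47^2⌋ = 0, terminating the sum). Summing: v_47(1642!) = 34 = 34.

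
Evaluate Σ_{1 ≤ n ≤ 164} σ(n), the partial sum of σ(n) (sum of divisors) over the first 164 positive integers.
Σ_{n ≤ 164} σ(n) = 22167

Compute σ(n) for each 1 ≤ n ≤ 164: σ(1) = 1, σ(2) = 3, σ(3) = 4, σ(4) = 7, σ(5) = 6, σ(6) = 12, σ(7) = 8, σ(8) = 15, σ(9) = 13, σ(10) = 18, σ(11) = 12, σ(12) = 28, σ(13) = 14, σ(14) = 24, σ(15) = 24, σ(16) = 31, σ(17) = 18, σ(18) = 39, σ(19) = 20, σ(20) = 42, σ(21) = 32, σ(22) = 36, σ(23) = 24, σ(24) = 60, σ(25) = 31, σ(26) = 42, σ(27) = 40, σ(28) = 56, σ(29) = 30, σ(30) = 72, σ(31) = 32, σ(32) = 63, σ(33) = 48, σ(34) = 54, σ(35) = 48, σ(36) = 91, σ(37) = 38, σ(38) = 60, σ(39) = 56, σ(40) = 90, σ(41) = 42, σ(42) = 96, σ(43) = 44, σ(44) = 84, σ(45) = 78, σ(46) = 72, σ(47) = 48, σ(48) = 124, σ(49) = 57, σ(50) = 93, σ(51) = 72, σ(52) = 98, σ(53) = 54, σ(54) = 120, σ(55) = 72, σ(56) = 120, σ(57) = 80, σ(58) = 90, σ(59) = 60, σ(60) = 168, σ(61) = 62, σ(62) = 96, σ(63) = 104, σ(64) = 127, σ(65) = 84, σ(66) = 144, σ(67) = 68, σ(68) = 126, σ(69) = 96, σ(70) = 144, σ(71) = 72, σ(72) = 195, σ(73) = 74, σ(74) = 114, σ(75) = 124, σ(76) = 140, σ(77) = 96, σ(78) = 168, σ(79) = 80, σ(80) = 186, σ(81) = 121, σ(82) = 126, σ(83) = 84, σ(84) = 224, σ(85) = 108, σ(86) = 132, σ(87) = 120, σ(88) = 180, σ(89) = 90, σ(90) = 234, σ(91) = 112, σ(92) = 168, σ(93) = 128, σ(94) = 144, σ(95) = 120, σ(96) = 252, σ(97) = 98, σ(98) = 171, σ(99) = 156, σ(100) = 217, σ(101) = 102, σ(102) = 216, σ(103) = 104, σ(104) = 210, σ(105) = 192, σ(106) = 162, σ(107) = 108, σ(108) = 280, σ(109) = 110, σ(110) = 216, σ(111) = 152, σ(112) = 248, σ(113) = 114, σ(114) = 240, σ(115) = 144, σ(116) = 210, σ(117) = 182, σ(118) = 180, σ(119) = 144, σ(120) = 360, σ(121) = 133, σ(122) = 186, σ(123) = 168, σ(124) = 224, σ(125) = 156, σ(126) = 312, σ(127) = 128, σ(128) = 255, σ(129) = 176, σ(130) = 252, σ(131) = 132, σ(132) = 336, σ(133) = 160, σ(134) = 204, σ(135) = 240, σ(136) = 270, σ(137) = 138, σ(138) = 288, σ(139) = 140, σ(140) = 336, σ(141) = 192, σ(142) = 216, σ(143) = 168, σ(144) = 403, σ(145) = 180, σ(146) = 222, σ(147) = 228, σ(148) = 266, σ(149) = 150, σ(150) = 372, σ(151) = 152, σ(152) = 300, σ(153) = 234, σ(154) = 288, σ(155) = 192, σ(156) = 392, σ(157) = 158, σ(158) = 240, σ(159) = 216, σ(160) = 378, σ(161) = 192, σ(162) = 363, σ(163) = 164, σ(164) = 294. Summing all 164 values: 22167. (Average order: Σ_{n ≤ x} σ(n) ~ (π²/12) x². For x = 164, (π²/12)·164² ≈ 22121.07.)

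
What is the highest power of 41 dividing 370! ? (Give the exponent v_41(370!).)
v_41(370!) = 9

Legendre's formula: v_p(n!) = Σ_{k ≥ 1} ⌊n / p^k⌋. For p = 41, n = 370, the terms are:
  ⌊370/41^1⌋ = ⌊370/41⌋ = 9
(the next term ⌊370/41^2⌋ = 0, terminating the sum). Summing: v_41(370!) = 9 = 9.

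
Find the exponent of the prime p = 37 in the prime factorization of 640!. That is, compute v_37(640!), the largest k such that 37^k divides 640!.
v_37(640!) = 17

Legendre's formula: v_p(n!) = Σ_{k ≥ 1} ⌊n / p^k⌋. For p = 37, n = 640, the terms are:
  ⌊640/37^1⌋ = ⌊640/37⌋ = 17
(the next term ⌊640/37^2⌋ = 0, terminating the sum). Summing: v_37(640!) = 17 = 17.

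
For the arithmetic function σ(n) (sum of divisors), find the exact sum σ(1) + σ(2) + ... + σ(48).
Σ_{n ≤ 48} σ(n) = 1930

Compute σ(n) for each 1 ≤ n ≤ 48: σ(1) = 1, σ(2) = 3, σ(3) = 4, σ(4) = 7, σ(5) = 6, σ(6) = 12, σ(7) = 8, σ(8) = 15, σ(9) = 13, σ(10) = 18, σ(11) = 12, σ(12) = 28, σ(13) = 14, σ(14) = 24, σ(15) = 24, σ(16) = 31, σ(17) = 18, σ(18) = 39, σ(19) = 20, σ(20) = 42, σ(21) = 32, σ(22) = 36, σ(23) = 24, σ(24) = 60, σ(25) = 31, σ(26) = 42, σ(27) = 40, σ(28) = 56, σ(29) = 30, σ(30) = 72, σ(31) = 32, σ(32) = 63, σ(33) = 48, σ(34) = 54, σ(35) = 48, σ(36) = 91, σ(37) = 38, σ(38) = 60, σ(39) = 56, σ(40) = 90, σ(41) = 42, σ(42) = 96, σ(43) = 44, σ(44) = 84, σ(45) = 78, σ(46) = 72, σ(47) = 48, σ(48) = 124. Summing all 48 values: 1930. (Average order: Σ_{n ≤ x} σ(n) ~ (π²/12) x². For x = 48, (π²/12)·48² ≈ 1894.96.)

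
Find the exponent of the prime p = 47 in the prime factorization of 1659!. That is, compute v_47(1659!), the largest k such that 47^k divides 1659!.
v_47(1659!) = 35

Legendre's formula: v_p(n!) = Σ_{k ≥ 1} ⌊n / p^k⌋. For p = 47, n = 1659, the terms are:
  ⌊1659/47^1⌋ = ⌊1659/47⌋ = 35
(the next term ⌊1659/47^2⌋ = 0, terminating the sum). Summing: v_47(1659!) = 35 = 35.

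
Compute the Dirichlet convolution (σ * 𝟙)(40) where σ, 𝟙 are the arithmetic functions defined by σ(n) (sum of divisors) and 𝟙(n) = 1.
(σ * 𝟙)(40) = 182

Divisors of 40: [1, 2, 4, 5, 8, 10, 20, 40]. For each d | 40:
  d = 1: σ(1) · 𝟙(40/1) = 1 · 1 = 1
  d = 2: σ(2) · 𝟙(40/2) = 3 · 1 = 3
  d = 4: σ(4) · 𝟙(40/4) = 7 · 1 = 7
  d = 5: σ(5) · 𝟙(40/5) = 6 · 1 = 6
  d = 8: σ(8) · 𝟙(40/8) = 15 · 1 = 15
  d = 10: σ(10) · 𝟙(40/10) = 18 · 1 = 18
  d = 20: σ(20) · 𝟙(40/20) = 42 · 1 = 42
  d = 40: σ(40) · 𝟙(40/40) = 90 · 1 = 90
Summing: (σ * 𝟙)(40) = 1 + 3 + 7 + 6 + 15 + 18 + 42 + 90 = 182.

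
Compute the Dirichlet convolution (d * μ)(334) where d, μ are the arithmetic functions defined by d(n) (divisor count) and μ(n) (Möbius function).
(d * μ)(334) = 1

Divisors of 334: [1, 2, 167, 334]. For each d | 334:
  d = 1: d(1) · μ(334/1) = 1 · 1 = 1
  d = 2: d(2) · μ(334/2) = 2 · -1 = -2
  d = 167: d(167) · μ(334/167) = 2 · -1 = -2
  d = 334: d(334) · μ(334/334) = 4 · 1 = 4
Summing: (d * μ)(334) = 1 + -2 + -2 + 4 = 1.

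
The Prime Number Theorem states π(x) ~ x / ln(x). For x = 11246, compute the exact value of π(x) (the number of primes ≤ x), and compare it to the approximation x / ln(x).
π(11246) = 1359;  x/ln(x) ≈ 1205.65;  relative error ≈ 11.28%.

Directly count primes up to 11246: π(11246) = 1359. The PNT approximation gives 11246/ln(11246) ≈ 11246/9.32777 ≈ 1205.65. Relative error (π(x) − x/ln(x)) / π(x) ≈ 11.28%; the approximation is known to undercount slightly (Li(x) is a better estimate).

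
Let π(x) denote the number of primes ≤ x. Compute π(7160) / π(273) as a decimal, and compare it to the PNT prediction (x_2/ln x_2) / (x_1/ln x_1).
π(7160)/π(273) = 916/58 ≈ 15.7931;  PNT prediction ≈ 16.5746.

π(273) = 58 and π(7160) = 916, so π(7160)/π(273) ≈ 15.7931. The PNT-predicted ratio is (7160/ln(7160)) / (273/ln(273)) ≈ 16.5746. The two agree to within a few percent, as expected.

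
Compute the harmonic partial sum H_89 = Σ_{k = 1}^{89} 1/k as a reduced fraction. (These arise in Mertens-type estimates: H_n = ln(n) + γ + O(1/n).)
H_89 = 3645196481713595484337076792241271893701/718766754945489455304472257065075294400

Direct summation: H_89 = 1 + 1/2 + ... + 1/89. The least common denominator is lcm(1, ..., 89) = 718766754945489455304472257065075294400; over this denominator the numerator is 718766754945489455304472257065075294400 + 359383377472744727652236128532537647200 + 239588918315163151768157419021691764800 + 179691688736372363826118064266268823600 + 143753350989097891060894451413015058880 + 119794459157581575884078709510845882400 + 102680964992212779329210322437867899200 + 89845844368186181913059032133134411800 + 79862972771721050589385806340563921600 + 71876675494548945530447225706507529440 + 65342432267771768664042932460461390400 + 59897229578790787942039354755422941200 + 55289750380422265792651712081928868800 + 51340482496106389664605161218933949600 + 47917783663032630353631483804338352960 + 44922922184093090956529516066567205900 + 42280397349734673841439544533239723200 + 39931486385860525294692903170281960800 + 37829829207657339752866960898161857600 + 35938337747274472765223612853253764720 + 34226988330737593109736774145955966400 + 32671216133885884332021466230230695200 + 31250728475890845882803141611525012800 + 29948614789395393971019677377711470600 + 28750670197819578212178890282603011776 + 27644875190211132896325856040964434400 + 26620990923907016863128602113521307200 + 25670241248053194832302580609466974800 + 24785060515361705355326629553968113600 + 23958891831516315176815741902169176480 + 23186024353080305009821685711776622400 + 22461461092046545478264758033283602950 + 21780810755923922888014310820153796800 + 21140198674867336920719772266619861600 + 20536192998442555865842064487573579840 + 19965743192930262647346451585140980400 + 19426128512040255548769520461218251200 + 18914914603828669876433480449080928800 + 18429916793474088597550570693976289600 + 17969168873637236382611806426626882360 + 17530896462085108665962737977196958400 + 17113494165368796554868387072977983200 + 16715505928964871053592378071280820800 + 16335608066942942166010733115115347600 + 15972594554344210117877161268112784320 + 15625364237945422941401570805762506400 + 15292909679691265006478133129044155200 + 14974307394697696985509838688855735300 + 14668709284601825618458617491123985600 + 14375335098909789106089445141301505888 + 14093465783244891280479848177746574400 + 13822437595105566448162928020482217200 + 13561636885763951986876835038963684800 + 13310495461953508431564301056760653600 + 13068486453554353732808586492092278080 + 12835120624026597416151290304733487400 + 12609943069219113250955653632720619200 + 12392530257680852677663314776984056800 + 12182487371957448394991055204492801600 + 11979445915758157588407870951084588240 + 11783061556483433693515938640411070400 + 11593012176540152504910842855888311200 + 11408996110245864369912258048651988800 + 11230730546023272739132379016641801475 + 11057950076084453158530342416385773760 + 10890405377961961444007155410076898400 + 10727862014111782914992123239777243200 + 10570099337433668460359886133309930800 + 10416909491963615294267713870508337600 + 10268096499221277932921032243786789920 + 10123475421767457116964397986832046400 + 9982871596465131323673225792570490200 + 9846119930760129524718798041987332800 + 9713064256020127774384760230609125600 + 9583556732606526070726296760867670592 + 9457457301914334938216740224540464400 + 9334633181110252666291847494351627200 + 9214958396737044298775285346988144800 + 9098313353740372851955345026140193600 + 8984584436818618191305903213313441180 + 8873663641302338954376200704507102400 + 8765448231042554332981368988598479200 + 8659840421029993437403280205603316800 + 8556747082684398277434193536488991600 + 8456079469946934768287908906647944640 + 8357752964482435526796189035640410400 + 8261686838453901785108876517989371200 + 8167804033471471083005366557557673800 + 8076030954443701744994070304101969600 = 3645196481713595484337076792241271893701, so H_89 = 3645196481713595484337076792241271893701/718766754945489455304472257065075294400 (already in lowest terms) ≈ 5.07146. (The PNT-adjacent estimate ln(89) + γ ≈ 5.06585 matches within O(1/n).)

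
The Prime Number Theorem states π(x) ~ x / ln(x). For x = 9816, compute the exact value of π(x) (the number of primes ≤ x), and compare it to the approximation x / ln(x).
π(9816) = 1210;  x/ln(x) ≈ 1067.91;  relative error ≈ 11.74%.

Directly count primes up to 9816: π(9816) = 1210. The PNT approximation gives 9816/ln(9816) ≈ 9816/9.19177 ≈ 1067.91. Relative error (π(x) − x/ln(x)) / π(x) ≈ 11.74%; the approximation is known to undercount slightly (Li(x) is a better estimate).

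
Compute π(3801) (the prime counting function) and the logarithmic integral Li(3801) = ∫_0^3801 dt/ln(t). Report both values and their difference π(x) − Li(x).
π(3801) = 528;  Li(3801) ≈ 541.30;  π(x) − Li(x) ≈ -13.30.

Direct count of primes ≤ 3801 gives π(3801) = 528. Numerical evaluation of the logarithmic integral gives Li(3801) ≈ 541.30. The difference π(x) − Li(x) ≈ -13.30 is typically negative for small/moderate x (Li(x) overestimates), though Littlewood's theorem shows this sign changes infinitely often.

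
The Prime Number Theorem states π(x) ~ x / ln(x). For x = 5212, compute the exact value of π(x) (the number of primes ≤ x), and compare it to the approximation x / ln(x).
π(5212) = 693;  x/ln(x) ≈ 608.97;  relative error ≈ 12.13%.

Directly count primes up to 5212: π(5212) = 693. The PNT approximation gives 5212/ln(5212) ≈ 5212/8.55872 ≈ 608.97. Relative error (π(x) − x/ln(x)) / π(x) ≈ 12.13%; the approximation is known to undercount slightly (Li(x) is a better estimate).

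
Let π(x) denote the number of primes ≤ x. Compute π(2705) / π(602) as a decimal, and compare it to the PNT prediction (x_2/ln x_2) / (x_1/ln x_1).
π(2705)/π(602) = 393/110 ≈ 3.5727;  PNT prediction ≈ 3.6390.

π(602) = 110 and π(2705) = 393, so π(2705)/π(602) ≈ 3.5727. The PNT-predicted ratio is (2705/ln(2705)) / (602/ln(602)) ≈ 3.6390. The two agree to within a few percent, as expected.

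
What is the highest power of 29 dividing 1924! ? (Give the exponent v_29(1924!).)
v_29(1924!) = 68

Legendre's formula: v_p(n!) = Σ_{k ≥ 1} ⌊n / p^k⌋. For p = 29, n = 1924, the terms are:
  ⌊1924/29^1⌋ = ⌊1924/29⌋ = 66
  ⌊1924/29^2⌋ = ⌊1924/841⌋ = 2
(the next term ⌊1924/29^3⌋ = 0, terminating the sum). Summing: v_29(1924!) = 66 + 2 = 68.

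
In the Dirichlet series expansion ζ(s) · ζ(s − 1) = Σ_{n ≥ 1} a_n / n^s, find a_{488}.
σ(488) = 930

In the product (Σ m^0/m^s)(Σ k / k^s) = Σ (Σ_{d | n} d) / n^s, the coefficient of 1/n^s is σ(n) = Σ_{d | n} d. For n = 488, divisors are [1, 2, 4, 8, 61, 122, 244, 488]; summing: σ(488) = 930.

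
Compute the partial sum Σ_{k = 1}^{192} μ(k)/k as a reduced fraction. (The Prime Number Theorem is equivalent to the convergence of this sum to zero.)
Σ μ(k)/k = -420739552915294928774241207455396214980695624016399287527924921993022991/27128766892785789697356865495675641342069048639462920399809650408428403405

Values of μ(k) for 1 ≤ k ≤ 192: μ(1) = 1, μ(2) = -1, μ(3) = -1, μ(5) = -1, μ(6) = 1, μ(7) = -1, μ(10) = 1, μ(11) = -1, μ(13) = -1, μ(14) = 1, μ(15) = 1, μ(17) = -1, μ(19) = -1, μ(21) = 1, μ(22) = 1, μ(23) = -1, μ(26) = 1, μ(29) = -1, μ(30) = -1, μ(31) = -1, μ(33) = 1, μ(34) = 1, μ(35) = 1, μ(37) = -1, μ(38) = 1, μ(39) = 1, μ(41) = -1, μ(42) = -1, μ(43) = -1, μ(46) = 1, μ(47) = -1, μ(51) = 1, μ(53) = -1, μ(55) = 1, μ(57) = 1, μ(58) = 1, μ(59) = -1, μ(61) = -1, μ(62) = 1, μ(65) = 1, μ(66) = -1, μ(67) = -1, μ(69) = 1, μ(70) = -1, μ(71) = -1, μ(73) = -1, μ(74) = 1, μ(77) = 1, μ(78) = -1, μ(79) = -1, μ(82) = 1, μ(83) = -1, μ(85) = 1, μ(86) = 1, μ(87) = 1, μ(89) = -1, μ(91) = 1, μ(93) = 1, μ(94) = 1, μ(95) = 1, μ(97) = -1, μ(101) = -1, μ(102) = -1, μ(103) = -1, μ(105) = -1, μ(106) = 1, μ(107) = -1, μ(109) = -1, μ(110) = -1, μ(111) = 1, μ(113) = -1, μ(114) = -1, μ(115) = 1, μ(118) = 1, μ(119) = 1, μ(122) = 1, μ(123) = 1, μ(127) = -1, μ(129) = 1, μ(130) = -1, μ(131) = -1, μ(133) = 1, μ(134) = 1, μ(137) = -1, μ(138) = -1, μ(139) = -1, μ(141) = 1, μ(142) = 1, μ(143) = 1, μ(145) = 1, μ(146) = 1, μ(149) = -1, μ(151) = -1, μ(154) = -1, μ(155) = 1, μ(157) = -1, μ(158) = 1, μ(159) = 1, μ(161) = 1, μ(163) = -1, μ(165) = -1, μ(166) = 1, μ(167) = -1, μ(170) = -1, μ(173) = -1, μ(174) = -1, μ(177) = 1, μ(178) = 1, μ(179) = -1, μ(181) = -1, μ(182) = -1, μ(183) = 1, μ(185) = 1, μ(186) = -1, μ(187) = 1, μ(190) = -1, μ(191) = -1, with μ = 0 on non-squarefree integers. Summing μ(k)/k for k where μ(k) ≠ 0 gives -420739552915294928774241207455396214980695624016399287527924921993022991/27128766892785789697356865495675641342069048639462920399809650408428403405 ≈ -0.0155. (PNT ⟺ this sum → 0 as n → ∞.)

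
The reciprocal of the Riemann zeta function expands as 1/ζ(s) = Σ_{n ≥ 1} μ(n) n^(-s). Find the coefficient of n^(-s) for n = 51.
μ(51) = 1

Factor n = 51 = 3 · 17. μ(n) = 0 if any exponent ≥ 2 (not squarefree); otherwise μ(n) = (−1)^{ω(n)} where ω(n) is the number of distinct prime factors. Applying: μ(51) = 1.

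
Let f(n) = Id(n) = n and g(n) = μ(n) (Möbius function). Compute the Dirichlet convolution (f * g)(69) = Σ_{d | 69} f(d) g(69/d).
(Id * μ)(69) = 44

Divisors of 69: [1, 3, 23, 69]. For each d | 69:
  d = 1: Id(1) · μ(69/1) = 1 · 1 = 1
  d = 3: Id(3) · μ(69/3) = 3 · -1 = -3
  d = 23: Id(23) · μ(69/23) = 23 · -1 = -23
  d = 69: Id(69) · μ(69/69) = 69 · 1 = 69
Summing: (Id * μ)(69) = 1 + -3 + -23 + 69 = 44.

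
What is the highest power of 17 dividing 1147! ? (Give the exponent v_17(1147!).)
v_17(1147!) = 70

Legendre's formula: v_p(n!) = Σ_{k ≥ 1} ⌊n / p^k⌋. For p = 17, n = 1147, the terms are:
  ⌊1147/17^1⌋ = ⌊1147/17⌋ = 67
  ⌊1147/17^2⌋ = ⌊1147/289⌋ = 3
(the next term ⌊1147/17^3⌋ = 0, terminating the sum). Summing: v_17(1147!) = 67 + 3 = 70.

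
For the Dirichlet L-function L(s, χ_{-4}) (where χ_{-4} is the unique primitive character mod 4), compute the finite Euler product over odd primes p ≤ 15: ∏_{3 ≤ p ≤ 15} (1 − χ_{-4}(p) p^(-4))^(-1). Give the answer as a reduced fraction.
∏ = 12412162137375/12550936856576

The odd primes p ≤ 15 are [3, 5, 7, 11, 13]. For each, χ(p) = 1 if p ≡ 1 mod 4, χ(p) = −1 if p ≡ 3 mod 4. Taking (1 − χ(p)/p^4)^(-1) = p^4/(p^4 − χ(p)): (1 − (-1)/3^4)^(-1) · (1 − (1)/5^4)^(-1) · (1 − (-1)/7^4)^(-1) · (1 − (-1)/11^4)^(-1) · (1 − (1)/13^4)^(-1) = 12412162137375/12550936856576.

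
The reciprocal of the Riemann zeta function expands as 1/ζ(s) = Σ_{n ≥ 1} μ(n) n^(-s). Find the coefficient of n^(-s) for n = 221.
μ(221) = 1

Factor n = 221 = 13 · 17. μ(n) = 0 if any exponent ≥ 2 (not squarefree); otherwise μ(n) = (−1)^{ω(n)} where ω(n) is the number of distinct prime factors. Applying: μ(221) = 1.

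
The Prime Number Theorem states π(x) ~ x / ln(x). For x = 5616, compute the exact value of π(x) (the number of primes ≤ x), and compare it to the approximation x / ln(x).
π(5616) = 738;  x/ln(x) ≈ 650.50;  relative error ≈ 11.86%.

Directly count primes up to 5616: π(5616) = 738. The PNT approximation gives 5616/ln(5616) ≈ 5616/8.63337 ≈ 650.50. Relative error (π(x) − x/ln(x)) / π(x) ≈ 11.86%; the approximation is known to undercount slightly (Li(x) is a better estimate).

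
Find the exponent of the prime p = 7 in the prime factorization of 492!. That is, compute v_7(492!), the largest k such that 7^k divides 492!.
v_7(492!) = 81

Legendre's formula: v_p(n!) = Σ_{k ≥ 1} ⌊n / p^k⌋. For p = 7, n = 492, the terms are:
  ⌊492/7^1⌋ = ⌊492/7⌋ = 70
  ⌊492/7^2⌋ = ⌊492/49⌋ = 10
  ⌊492/7^3⌋ = ⌊492/343⌋ = 1
(the next term ⌊492/7^4⌋ = 0, terminating the sum). Summing: v_7(492!) = 70 + 10 + 1 = 81.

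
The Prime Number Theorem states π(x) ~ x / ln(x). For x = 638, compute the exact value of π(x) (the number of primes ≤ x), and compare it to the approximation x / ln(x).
π(638) = 115;  x/ln(x) ≈ 98.79;  relative error ≈ 14.10%.

Directly count primes up to 638: π(638) = 115. The PNT approximation gives 638/ln(638) ≈ 638/6.45834 ≈ 98.79. Relative error (π(x) − x/ln(x)) / π(x) ≈ 14.10%; the approximation is known to undercount slightly (Li(x) is a better estimate).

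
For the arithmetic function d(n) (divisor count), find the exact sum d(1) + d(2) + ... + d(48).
Σ_{n ≤ 48} d(n) = 198

Compute d(n) for each 1 ≤ n ≤ 48: d(1) = 1, d(2) = 2, d(3) = 2, d(4) = 3, d(5) = 2, d(6) = 4, d(7) = 2, d(8) = 4, d(9) = 3, d(10) = 4, d(11) = 2, d(12) = 6, d(13) = 2, d(14) = 4, d(15) = 4, d(16) = 5, d(17) = 2, d(18) = 6, d(19) = 2, d(20) = 6, d(21) = 4, d(22) = 4, d(23) = 2, d(24) = 8, d(25) = 3, d(26) = 4, d(27) = 4, d(28) = 6, d(29) = 2, d(30) = 8, d(31) = 2, d(32) = 6, d(33) = 4, d(34) = 4, d(35) = 4, d(36) = 9, d(37) = 2, d(38) = 4, d(39) = 4, d(40) = 8, d(41) = 2, d(42) = 8, d(43) = 2, d(44) = 6, d(45) = 6, d(46) = 4, d(47) = 2, d(48) = 10. Summing all 48 values: 198. (Dirichlet's divisor formula: Σ_{n ≤ x} d(n) = x ln(x) + (2γ − 1) x + O(√x). For x = 48, the asymptotic estimate is ≈ 193.23.)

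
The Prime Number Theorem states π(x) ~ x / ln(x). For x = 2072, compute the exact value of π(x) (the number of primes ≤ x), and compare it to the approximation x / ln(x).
π(2072) = 312;  x/ln(x) ≈ 271.34;  relative error ≈ 13.03%.

Directly count primes up to 2072: π(2072) = 312. The PNT approximation gives 2072/ln(2072) ≈ 2072/7.63627 ≈ 271.34. Relative error (π(x) − x/ln(x)) / π(x) ≈ 13.03%; the approximation is known to undercount slightly (Li(x) is a better estimate).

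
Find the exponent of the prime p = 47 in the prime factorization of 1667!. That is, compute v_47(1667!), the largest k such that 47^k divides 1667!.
v_47(1667!) = 35

Legendre's formula: v_p(n!) = Σ_{k ≥ 1} ⌊n / p^k⌋. For p = 47, n = 1667, the terms are:
  ⌊1667/47^1⌋ = ⌊1667/47⌋ = 35
(the next term ⌊1667/47^2⌋ = 0, terminating the sum). Summing: v_47(1667!) = 35 = 35.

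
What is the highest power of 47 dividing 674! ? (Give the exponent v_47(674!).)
v_47(674!) = 14

Legendre's formula: v_p(n!) = Σ_{k ≥ 1} ⌊n / p^k⌋. For p = 47, n = 674, the terms are:
  ⌊674/47^1⌋ = ⌊674/47⌋ = 14
(the next term ⌊674/47^2⌋ = 0, terminating the sum). Summing: v_47(674!) = 14 = 14.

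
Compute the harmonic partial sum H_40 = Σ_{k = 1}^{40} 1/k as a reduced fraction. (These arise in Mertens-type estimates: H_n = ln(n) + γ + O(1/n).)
H_40 = 2078178381193813/485721041551200

Direct summation: H_40 = 1 + 1/2 + ... + 1/40. The least common denominator is lcm(1, ..., 40) = 5342931457063200; over this denominator the numerator is 5342931457063200 + 2671465728531600 + 1780977152354400 + 1335732864265800 + 1068586291412640 + 890488576177200 + 763275922437600 + 667866432132900 + 593659050784800 + 534293145706320 + 485721041551200 + 445244288088600 + 410994727466400 + 381637961218800 + 356195430470880 + 333933216066450 + 314290085709600 + 296829525392400 + 281206918792800 + 267146572853160 + 254425307479200 + 242860520775600 + 232301367698400 + 222622144044300 + 213717258282528 + 205497363733200 + 197886350261600 + 190818980609400 + 184239015760800 + 178097715235440 + 172352627647200 + 166966608033225 + 161907013850400 + 157145042854800 + 152655184487520 + 148414762696200 + 144403552893600 + 140603459396400 + 136998242488800 + 133573286426580 = 22859962193131943, so H_40 = 22859962193131943/5342931457063200; reducing by gcd(22859962193131943, 5342931457063200) = 11 gives 2078178381193813/485721041551200 ≈ 4.27854. (The PNT-adjacent estimate ln(40) + γ ≈ 4.26610 matches within O(1/n).)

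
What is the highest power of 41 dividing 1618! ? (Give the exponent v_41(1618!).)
v_41(1618!) = 39

Legendre's formula: v_p(n!) = Σ_{k ≥ 1} ⌊n / p^k⌋. For p = 41, n = 1618, the terms are:
  ⌊1618/41^1⌋ = ⌊1618/41⌋ = 39
(the next term ⌊1618/41^2⌋ = 0, terminating the sum). Summing: v_41(1618!) = 39 = 39.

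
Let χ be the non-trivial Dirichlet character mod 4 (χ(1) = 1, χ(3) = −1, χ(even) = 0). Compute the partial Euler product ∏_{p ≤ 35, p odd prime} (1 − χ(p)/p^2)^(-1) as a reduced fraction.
∏ = 70163108671177093/76623095660544000

The odd primes p ≤ 35 are [3, 5, 7, 11, 13, 17, 19, 23, 29, 31]. For each, χ(p) = 1 if p ≡ 1 mod 4, χ(p) = −1 if p ≡ 3 mod 4. Taking (1 − χ(p)/p^2)^(-1) = p^2/(p^2 − χ(p)): (1 − (-1)/3^2)^(-1) · (1 − (1)/5^2)^(-1) · (1 − (-1)/7^2)^(-1) · (1 − (-1)/11^2)^(-1) · (1 − (1)/13^2)^(-1) · (1 − (1)/17^2)^(-1) · (1 − (-1)/19^2)^(-1) · (1 − (-1)/23^2)^(-1) · (1 − (1)/29^2)^(-1) · (1 − (-1)/31^2)^(-1) = 70163108671177093/76623095660544000.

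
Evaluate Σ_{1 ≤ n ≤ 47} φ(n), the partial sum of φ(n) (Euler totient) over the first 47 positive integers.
Σ_{n ≤ 47} φ(n) = 696

Compute φ(n) for each 1 ≤ n ≤ 47: φ(1) = 1, φ(2) = 1, φ(3) = 2, φ(4) = 2, φ(5) = 4, φ(6) = 2, φ(7) = 6, φ(8) = 4, φ(9) = 6, φ(10) = 4, φ(11) = 10, φ(12) = 4, φ(13) = 12, φ(14) = 6, φ(15) = 8, φ(16) = 8, φ(17) = 16, φ(18) = 6, φ(19) = 18, φ(20) = 8, φ(21) = 12, φ(22) = 10, φ(23) = 22, φ(24) = 8, φ(25) = 20, φ(26) = 12, φ(27) = 18, φ(28) = 12, φ(29) = 28, φ(30) = 8, φ(31) = 30, φ(32) = 16, φ(33) = 20, φ(34) = 16, φ(35) = 24, φ(36) = 12, φ(37) = 36, φ(38) = 18, φ(39) = 24, φ(40) = 16, φ(41) = 40, φ(42) = 12, φ(43) = 42, φ(44) = 20, φ(45) = 24, φ(46) = 22, φ(47) = 46. Summing all 47 values: 696. (Average order: Σ_{n ≤ x} φ(n) ~ (3/π²) x². For x = 47, (3/π²)·47² ≈ 671.46.)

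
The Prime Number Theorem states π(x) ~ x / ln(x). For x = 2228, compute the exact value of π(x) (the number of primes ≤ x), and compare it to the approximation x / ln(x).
π(2228) = 331;  x/ln(x) ≈ 289.02;  relative error ≈ 12.68%.

Directly count primes up to 2228: π(2228) = 331. The PNT approximation gives 2228/ln(2228) ≈ 2228/7.70886 ≈ 289.02. Relative error (π(x) − x/ln(x)) / π(x) ≈ 12.68%; the approximation is known to undercount slightly (Li(x) is a better estimate).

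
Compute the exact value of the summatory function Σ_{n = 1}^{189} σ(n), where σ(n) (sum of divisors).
Σ_{n ≤ 189} σ(n) = 29430

Compute σ(n) for each 1 ≤ n ≤ 189: σ(1) = 1, σ(2) = 3, σ(3) = 4, σ(4) = 7, σ(5) = 6, σ(6) = 12, σ(7) = 8, σ(8) = 15, σ(9) = 13, σ(10) = 18, σ(11) = 12, σ(12) = 28, σ(13) = 14, σ(14) = 24, σ(15) = 24, σ(16) = 31, σ(17) = 18, σ(18) = 39, σ(19) = 20, σ(20) = 42, σ(21) = 32, σ(22) = 36, σ(23) = 24, σ(24) = 60, σ(25) = 31, σ(26) = 42, σ(27) = 40, σ(28) = 56, σ(29) = 30, σ(30) = 72, σ(31) = 32, σ(32) = 63, σ(33) = 48, σ(34) = 54, σ(35) = 48, σ(36) = 91, σ(37) = 38, σ(38) = 60, σ(39) = 56, σ(40) = 90, σ(41) = 42, σ(42) = 96, σ(43) = 44, σ(44) = 84, σ(45) = 78, σ(46) = 72, σ(47) = 48, σ(48) = 124, σ(49) = 57, σ(50) = 93, σ(51) = 72, σ(52) = 98, σ(53) = 54, σ(54) = 120, σ(55) = 72, σ(56) = 120, σ(57) = 80, σ(58) = 90, σ(59) = 60, σ(60) = 168, σ(61) = 62, σ(62) = 96, σ(63) = 104, σ(64) = 127, σ(65) = 84, σ(66) = 144, σ(67) = 68, σ(68) = 126, σ(69) = 96, σ(70) = 144, σ(71) = 72, σ(72) = 195, σ(73) = 74, σ(74) = 114, σ(75) = 124, σ(76) = 140, σ(77) = 96, σ(78) = 168, σ(79) = 80, σ(80) = 186, σ(81) = 121, σ(82) = 126, σ(83) = 84, σ(84) = 224, σ(85) = 108, σ(86) = 132, σ(87) = 120, σ(88) = 180, σ(89) = 90, σ(90) = 234, σ(91) = 112, σ(92) = 168, σ(93) = 128, σ(94) = 144, σ(95) = 120, σ(96) = 252, σ(97) = 98, σ(98) = 171, σ(99) = 156, σ(100) = 217, σ(101) = 102, σ(102) = 216, σ(103) = 104, σ(104) = 210, σ(105) = 192, σ(106) = 162, σ(107) = 108, σ(108) = 280, σ(109) = 110, σ(110) = 216, σ(111) = 152, σ(112) = 248, σ(113) = 114, σ(114) = 240, σ(115) = 144, σ(116) = 210, σ(117) = 182, σ(118) = 180, σ(119) = 144, σ(120) = 360, σ(121) = 133, σ(122) = 186, σ(123) = 168, σ(124) = 224, σ(125) = 156, σ(126) = 312, σ(127) = 128, σ(128) = 255, σ(129) = 176, σ(130) = 252, σ(131) = 132, σ(132) = 336, σ(133) = 160, σ(134) = 204, σ(135) = 240, σ(136) = 270, σ(137) = 138, σ(138) = 288, σ(139) = 140, σ(140) = 336, σ(141) = 192, σ(142) = 216, σ(143) = 168, σ(144) = 403, σ(145) = 180, σ(146) = 222, σ(147) = 228, σ(148) = 266, σ(149) = 150, σ(150) = 372, σ(151) = 152, σ(152) = 300, σ(153) = 234, σ(154) = 288, σ(155) = 192, σ(156) = 392, σ(157) = 158, σ(158) = 240, σ(159) = 216, σ(160) = 378, σ(161) = 192, σ(162) = 363, σ(163) = 164, σ(164) = 294, σ(165) = 288, σ(166) = 252, σ(167) = 168, σ(168) = 480, σ(169) = 183, σ(170) = 324, σ(171) = 260, σ(172) = 308, σ(173) = 174, σ(174) = 360, σ(175) = 248, σ(176) = 372, σ(177) = 240, σ(178) = 270, σ(179) = 180, σ(180) = 546, σ(181) = 182, σ(182) = 336, σ(183) = 248, σ(184) = 360, σ(185) = 228, σ(186) = 384, σ(187) = 216, σ(188) = 336, σ(189) = 320. Summing all 189 values: 29430. (Average order: Σ_{n ≤ x} σ(n) ~ (π²/12) x². For x = 189, (π²/12)·189² ≈ 29379.34.)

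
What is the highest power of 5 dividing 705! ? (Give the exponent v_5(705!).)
v_5(705!) = 175

Legendre's formula: v_p(n!) = Σ_{k ≥ 1} ⌊n / p^k⌋. For p = 5, n = 705, the terms are:
  ⌊705/5^1⌋ = ⌊705/5⌋ = 141
  ⌊705/5^2⌋ = ⌊705/25⌋ = 28
  ⌊705/5^3⌋ = ⌊705/125⌋ = 5
  ⌊705/5^4⌋ = ⌊705/625⌋ = 1
(the next term ⌊705/5^5⌋ = 0, terminating the sum). Summing: v_5(705!) = 141 + 28 + 5 + 1 = 175.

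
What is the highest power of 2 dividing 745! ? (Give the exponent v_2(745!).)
v_2(745!) = 739

Legendre's formula: v_p(n!) = Σ_{k ≥ 1} ⌊n / p^k⌋. For p = 2, n = 745, the terms are:
  ⌊745/2^1⌋ = ⌊745/2⌋ = 372
  ⌊745/2^2⌋ = ⌊745/4⌋ = 186
  ⌊745/2^3⌋ = ⌊745/8⌋ = 93
  ⌊745/2^4⌋ = ⌊745/16⌋ = 46
  ⌊745/2^5⌋ = ⌊745/32⌋ = 23
  ⌊745/2^6⌋ = ⌊745/64⌋ = 11
  ⌊745/2^7⌋ = ⌊745/128⌋ = 5
  ⌊745/2^8⌋ = ⌊745/256⌋ = 2
  ⌊745/2^9⌋ = ⌊745/512⌋ = 1
(the next term ⌊745/2^10⌋ = 0, terminating the sum). Summing: v_2(745!) = 372 + 186 + 93 + 46 + 23 + 11 + 5 + 2 + 1 = 739.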